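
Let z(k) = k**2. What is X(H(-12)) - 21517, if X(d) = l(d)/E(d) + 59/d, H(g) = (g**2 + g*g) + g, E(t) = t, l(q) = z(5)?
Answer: -494884/23 ≈ -21517.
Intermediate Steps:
l(q) = 25 (l(q) = 5**2 = 25)
H(g) = g + 2*g**2 (H(g) = (g**2 + g**2) + g = 2*g**2 + g = g + 2*g**2)
X(d) = 84/d (X(d) = 25/d + 59/d = 84/d)
X(H(-12)) - 21517 = 84/((-12*(1 + 2*(-12)))) - 21517 = 84/((-12*(1 - 24))) - 21517 = 84/((-12*(-23))) - 21517 = 84/276 - 21517 = 84*(1/276) - 21517 = 7/23 - 21517 = -494884/23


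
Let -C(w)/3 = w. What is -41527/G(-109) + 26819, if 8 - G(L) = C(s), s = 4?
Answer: 494853/20 ≈ 24743.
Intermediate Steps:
C(w) = -3*w
G(L) = 20 (G(L) = 8 - (-3)*4 = 8 - 1*(-12) = 8 + 12 = 20)
-41527/G(-109) + 26819 = -41527/20 + 26819 = 494853/20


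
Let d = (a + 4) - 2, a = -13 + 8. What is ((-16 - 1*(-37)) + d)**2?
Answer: 324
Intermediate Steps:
a = -5
d = -3 (d = (-5 + 4) - 2 = -1 - 2 = -3)
((-16 - 1*(-37)) + d)**2 = ((-16 - 1*(-37)) - 3)**2 = ((-16 + 37) - 3)**2 = (21 - 3)**2 = 18**2 = 324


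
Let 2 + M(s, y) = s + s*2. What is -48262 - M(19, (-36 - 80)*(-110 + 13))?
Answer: -48317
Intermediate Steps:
M(s, y) = -2 + 3*s (M(s, y) = -2 + (s + s*2) = -2 + (s + 2*s) = -2 + 3*s)
-48262 - M(19, (-36 - 80)*(-110 + 13)) = -48262 - (-2 + 3*19) = -48262 - (-2 + 57) = -48262 - 1*55 = -48262 - 55 = -48317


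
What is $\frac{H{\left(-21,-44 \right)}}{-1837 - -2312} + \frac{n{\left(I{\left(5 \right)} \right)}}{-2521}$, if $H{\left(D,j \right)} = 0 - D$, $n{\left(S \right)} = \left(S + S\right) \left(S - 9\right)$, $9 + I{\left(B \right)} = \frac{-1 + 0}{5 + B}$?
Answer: $- \frac{207067}{2394950} \approx -0.08646$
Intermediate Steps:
$I{\left(B \right)} = -9 - \frac{1}{5 + B}$ ($I{\left(B \right)} = -9 + \frac{-1 + 0}{5 + B} = -9 - \frac{1}{5 + B}$)
$n{\left(S \right)} = 2 S \left(-9 + S\right)$
$H{\left(D,j \right)} = - D$
$\frac{H{\left(-21,-44 \right)}}{-1837 - -2312} + \frac{n{\left(I{\left(5 \right)} \right)}}{-2521} = \frac{\left(-1\right) \left(-21\right)}{-1837 - -2312} + \frac{2 \frac{-46 - 45}{5 + 5} \left(-9 + \frac{-46 - 45}{5 + 5}\right)}{-2521} = \frac{21}{-1837 + 2312} + 2 \frac{-46 - 45}{10} \left(-9 + \frac{-46 - 45}{10}\right) \left(- \frac{1}{2521}\right) = \frac{21}{475} + 2 \cdot \frac{1}{10} \left(-91\right) \left(-9 + \frac{1}{10} \left(-91\right)\right) \left(- \frac{1}{2521}\right) = 21 \cdot \frac{1}{475} + 2 \left(- \frac{91}{10}\right) \left(-9 - \frac{91}{10}\right) \left(- \frac{1}{2521}\right) = \frac{21}{475} + 2 \left(- \frac{91}{10}\right) \left(- \frac{181}{10}\right) \left(- \frac{1}{2521}\right) = \frac{21}{475} + \frac{16471}{50} \left(- \frac{1}{2521}\right) = \frac{21}{475} - \frac{16471}{126050} = - \frac{207067}{2394950}$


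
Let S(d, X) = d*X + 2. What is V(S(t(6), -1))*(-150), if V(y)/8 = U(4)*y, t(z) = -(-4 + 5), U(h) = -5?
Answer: 18000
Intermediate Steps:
t(z) = -1 (t(z) = -1*1 = -1)
S(d, X) = 2 + X*d (S(d, X) = X*d + 2 = 2 + X*d)
V(y) = -40*y (V(y) = 8*(-5*y) = -40*y)
V(S(t(6), -1))*(-150) = -40*(2 - 1*(-1))*(-150) = -40*(2 + 1)*(-150) = -40*3*(-150) = -120*(-150) = 18000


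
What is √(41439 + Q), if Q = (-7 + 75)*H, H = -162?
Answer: √30423 ≈ 174.42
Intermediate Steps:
Q = -11016 (Q = (-7 + 75)*(-162) = 68*(-162) = -11016)
√(41439 + Q) = √(41439 - 11016) = √30423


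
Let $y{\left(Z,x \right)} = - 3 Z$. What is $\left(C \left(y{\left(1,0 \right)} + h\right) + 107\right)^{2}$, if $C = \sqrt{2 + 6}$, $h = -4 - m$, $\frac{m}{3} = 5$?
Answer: $15321 - 9416 \sqrt{2} \approx 2004.8$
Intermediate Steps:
$m = 15$ ($m = 3 \cdot 5 = 15$)
$h = -19$ ($h = -4 - 15 = -19$)
$C = 2 \sqrt{2}$ ($C = \sqrt{8} = 2 \sqrt{2} \approx 2.8284$)
$\left(C \left(y{\left(1,0 \right)} + h\right) + 107\right)^{2} = \left(2 \sqrt{2} \left(\left(-3\right) 1 - 19\right) + 107\right)^{2} = \left(2 \sqrt{2} \left(-3 - 19\right) + 107\right)^{2} = \left(2 \sqrt{2} \left(-22\right) + 107\right)^{2} = \left(- 44 \sqrt{2} + 107\right)^{2} = \left(107 - 44 \sqrt{2}\right)^{2}$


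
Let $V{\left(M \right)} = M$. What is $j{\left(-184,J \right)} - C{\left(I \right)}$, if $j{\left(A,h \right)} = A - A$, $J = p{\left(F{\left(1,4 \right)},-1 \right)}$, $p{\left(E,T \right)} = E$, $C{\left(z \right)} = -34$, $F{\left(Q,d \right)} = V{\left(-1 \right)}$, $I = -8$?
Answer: $34$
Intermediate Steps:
$F{\left(Q,d \right)} = -1$
$J = -1$
$j{\left(A,h \right)} = 0$
$j{\left(-184,J \right)} - C{\left(I \right)} = 0 - -34 = 0 + 34 = 34$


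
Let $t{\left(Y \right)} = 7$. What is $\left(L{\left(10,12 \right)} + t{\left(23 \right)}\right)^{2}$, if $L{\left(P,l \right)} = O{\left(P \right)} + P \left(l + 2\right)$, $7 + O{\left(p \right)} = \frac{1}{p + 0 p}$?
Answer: $\frac{1962801}{100} \approx 19628.0$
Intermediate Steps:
$O{\left(p \right)} = -7 + \frac{1}{p}$ ($O{\left(p \right)} = -7 + \frac{1}{p + 0 p} = -7 + \frac{1}{p + 0} = -7 + \frac{1}{p}$)
$L{\left(P,l \right)} = -7 + \frac{1}{P} + P \left(2 + l\right)$ ($L{\left(P,l \right)} = \left(-7 + \frac{1}{P}\right) + P \left(l + 2\right) = \left(-7 + \frac{1}{P}\right) + P \left(2 + l\right) = -7 + \frac{1}{P} + P \left(2 + l\right)$)
$\left(L{\left(10,12 \right)} + t{\left(23 \right)}\right)^{2} = \left(\left(-7 + \frac{1}{10} + 2 \cdot 10 + 10 \cdot 12\right) + 7\right)^{2} = \left(\left(-7 + \frac{1}{10} + 20 + 120\right) + 7\right)^{2} = \left(\frac{1331}{10} + 7\right)^{2} = \left(\frac{1401}{10}\right)^{2} = \frac{1962801}{100}$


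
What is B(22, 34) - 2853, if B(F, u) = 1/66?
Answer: -188297/66 ≈ -2853.0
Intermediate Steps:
B(F, u) = 1/66
B(22, 34) - 2853 = 1/66 - 2853 = -188297/66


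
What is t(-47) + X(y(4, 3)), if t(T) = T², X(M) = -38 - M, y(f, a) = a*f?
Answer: 2159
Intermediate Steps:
t(-47) + X(y(4, 3)) = (-47)² + (-38 - 3*4) = 2209 + (-38 - 1*12) = 2209 + (-38 - 12) = 2209 - 50 = 2159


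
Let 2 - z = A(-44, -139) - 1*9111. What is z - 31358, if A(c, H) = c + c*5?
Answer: -21981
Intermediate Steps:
A(c, H) = 6*c (A(c, H) = c + 5*c = 6*c)
z = 9377 (z = 2 - (6*(-44) - 1*9111) = 2 - (-264 - 9111) = 2 - 1*(-9375) = 2 + 9375 = 9377)
z - 31358 = 9377 - 31358 = -21981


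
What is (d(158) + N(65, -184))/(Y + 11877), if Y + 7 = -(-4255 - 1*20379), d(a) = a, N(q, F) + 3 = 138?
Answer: 293/36504 ≈ 0.0080265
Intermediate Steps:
N(q, F) = 135 (N(q, F) = -3 + 138 = 135)
Y = 24627 (Y = -7 - (-4255 - 1*20379) = -7 - (-4255 - 20379) = -7 - 1*(-24634) = -7 + 24634 = 24627)
(d(158) + N(65, -184))/(Y + 11877) = (158 + 135)/(24627 + 11877) = 293/36504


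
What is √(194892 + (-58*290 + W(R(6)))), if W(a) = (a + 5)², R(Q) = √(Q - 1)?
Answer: √(178102 + 10*√5) ≈ 422.05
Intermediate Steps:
R(Q) = √(-1 + Q)
W(a) = (5 + a)²
√(194892 + (-58*290 + W(R(6)))) = √(194892 + (-58*290 + (5 + √(-1 + 6))²)) = √(194892 + (-16820 + (5 + √5)²)) = √(178072 + (5 + √5)²)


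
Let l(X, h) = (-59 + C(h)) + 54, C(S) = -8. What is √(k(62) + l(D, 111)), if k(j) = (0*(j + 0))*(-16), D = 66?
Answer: I*√13 ≈ 3.6056*I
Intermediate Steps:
k(j) = 0 (k(j) = (0*j)*(-16) = 0*(-16) = 0)
l(X, h) = -13 (l(X, h) = (-59 - 8) + 54 = -67 + 54 = -13)
√(k(62) + l(D, 111)) = √(0 - 13) = √(-13) = I*√13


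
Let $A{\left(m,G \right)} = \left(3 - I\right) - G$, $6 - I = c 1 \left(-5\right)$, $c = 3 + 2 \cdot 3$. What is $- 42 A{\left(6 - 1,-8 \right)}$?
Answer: $1680$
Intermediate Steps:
$c = 9$ ($c = 3 + 6 = 9$)
$I = 51$ ($I = 6 - 9 \cdot 1 \left(-5\right) = 6 - 9 \left(-5\right) = 6 - -45 = 6 + 45 = 51$)
$A{\left(m,G \right)} = -48 - G$ ($A{\left(m,G \right)} = \left(3 - 51\right) - G = -48 - G$)
$- 42 A{\left(6 - 1,-8 \right)} = - 42 \left(-48 - -8\right) = - 42 \left(-48 + 8\right) = \left(-42\right) \left(-40\right) = 1680$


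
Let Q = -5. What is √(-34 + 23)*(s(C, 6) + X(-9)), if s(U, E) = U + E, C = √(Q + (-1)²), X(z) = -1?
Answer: √11*(-2 + 5*I) ≈ -6.6332 + 16.583*I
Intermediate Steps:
C = 2*I (C = √(-5 + (-1)²) = √(-5 + 1) = √(-4) = 2*I ≈ 2.0*I)
s(U, E) = E + U
√(-34 + 23)*(s(C, 6) + X(-9)) = √(-34 + 23)*((6 + 2*I) - 1) = √(-11)*(5 + 2*I) = (I*√11)*(5 + 2*I) = I*√11*(5 + 2*I)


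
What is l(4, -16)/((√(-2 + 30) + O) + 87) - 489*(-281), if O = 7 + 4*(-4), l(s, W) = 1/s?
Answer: 1664297847/12112 - √7/12112 ≈ 1.3741e+5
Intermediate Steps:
O = -9 (O = 7 - 16 = -9)
l(4, -16)/((√(-2 + 30) + O) + 87) - 489*(-281) = 1/(4*((√(-2 + 30) - 9) + 87)) - 489*(-281) = 1/(4*((√28 - 9) + 87)) + 137409 = 1/(4*((2*√7 - 9) + 87)) + 137409 = 1/(4*((-9 + 2*√7) + 87)) + 137409 = 1/(4*(78 + 2*√7)) + 137409 = 137409 + 1/(4*(78 + 2*√7))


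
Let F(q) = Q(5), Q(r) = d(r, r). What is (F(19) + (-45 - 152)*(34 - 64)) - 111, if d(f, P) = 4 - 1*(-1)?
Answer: 5804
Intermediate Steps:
d(f, P) = 5 (d(f, P) = 4 + 1 = 5)
Q(r) = 5
F(q) = 5
(F(19) + (-45 - 152)*(34 - 64)) - 111 = (5 + (-45 - 152)*(34 - 64)) - 111 = (5 - 197*(-30)) - 111 = (5 + 5910) - 111 = 5915 - 111 = 5804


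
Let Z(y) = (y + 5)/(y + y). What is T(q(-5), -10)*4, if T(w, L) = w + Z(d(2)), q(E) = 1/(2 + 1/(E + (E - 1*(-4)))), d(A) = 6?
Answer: 193/33 ≈ 5.8485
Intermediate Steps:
Z(y) = (5 + y)/(2*y) (Z(y) = (5 + y)/((2*y)) = (5 + y)*(1/(2*y)) = (5 + y)/(2*y))
q(E) = 1/(2 + 1/(4 + 2*E)) (q(E) = 1/(2 + 1/(E + (E + 4))) = 1/(2 + 1/(E + (4 + E))) = 1/(2 + 1/(4 + 2*E)))
T(w, L) = 11/12 + w (T(w, L) = w + (1/2)*(5 + 6)/6 = w + (1/2)*(1/6)*11 = w + 11/12 = 11/12 + w)
T(q(-5), -10)*4 = (11/12 + 2*(2 - 5)/(9 + 4*(-5)))*4 = (11/12 + 2*(-3)/(9 - 20))*4 = (11/12 + 2*(-3)/(-11))*4 = (11/12 + 2*(-1/11)*(-3))*4 = (11/12 + 6/11)*4 = (193/132)*4 = 193/33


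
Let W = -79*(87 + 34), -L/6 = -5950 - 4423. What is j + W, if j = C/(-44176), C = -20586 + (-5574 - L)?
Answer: -211094993/22088 ≈ -9557.0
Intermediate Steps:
L = 62238 (L = -6*(-5950 - 4423) = -6*(-10373) = 62238)
C = -88398 (C = -20586 + (-5574 - 1*62238) = -20586 + (-5574 - 62238) = -20586 - 67812 = -88398)
W = -9559 (W = -79*121 = -9559)
j = 44199/22088 (j = -88398/(-44176) = -88398*(-1/44176) = 44199/22088 ≈ 2.0010)
j + W = 44199/22088 - 9559 = -211094993/22088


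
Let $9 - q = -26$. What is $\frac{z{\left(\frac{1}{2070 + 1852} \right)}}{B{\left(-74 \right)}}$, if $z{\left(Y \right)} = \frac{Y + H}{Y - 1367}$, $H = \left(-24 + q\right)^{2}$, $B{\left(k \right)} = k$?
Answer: $\frac{474563}{396741602} \approx 0.0011962$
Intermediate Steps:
$q = 35$ ($q = 9 - -26 = 9 + 26 = 35$)
$H = 121$ ($H = \left(-24 + 35\right)^{2} = 11^{2} = 121$)
$z{\left(Y \right)} = \frac{121 + Y}{-1367 + Y}$ ($z{\left(Y \right)} = \frac{Y + 121}{Y - 1367} = \frac{121 + Y}{-1367 + Y}$)
$\frac{z{\left(\frac{1}{2070 + 1852} \right)}}{B{\left(-74 \right)}} = \frac{\frac{1}{-1367 + \frac{1}{2070 + 1852}} \left(121 + \frac{1}{2070 + 1852}\right)}{-74} = \frac{121 + \frac{1}{3922}}{-1367 + \frac{1}{3922}} \left(- \frac{1}{74}\right) = \frac{1}{- \frac{5361373}{3922}} \cdot \frac{474563}{3922} \left(- \frac{1}{74}\right) = \left(- \frac{3922}{5361373}\right) \frac{474563}{3922} \left(- \frac{1}{74}\right) = \left(- \frac{474563}{5361373}\right) \left(- \frac{1}{74}\right) = \frac{474563}{396741602}$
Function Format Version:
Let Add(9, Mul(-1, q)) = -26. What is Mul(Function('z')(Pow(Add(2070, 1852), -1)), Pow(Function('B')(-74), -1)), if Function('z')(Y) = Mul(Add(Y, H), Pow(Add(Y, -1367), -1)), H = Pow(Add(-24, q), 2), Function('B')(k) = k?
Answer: Rational(474563, 396741602) ≈ 0.0011962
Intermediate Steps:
q = 35 (q = Add(9, Mul(-1, -26)) = Add(9, 26) = 35)
H = 121 (H = Pow(Add(-24, 35), 2) = Pow(11, 2) = 121)
Function('z')(Y) = Mul(Pow(Add(-1367, Y), -1), Add(121, Y)) (Function('z')(Y) = Mul(Add(Y, 121), Pow(Add(Y, -1367), -1)) = Mul(Add(121, Y), Pow(Add(-1367, Y), -1)) = Mul(Pow(Add(-1367, Y), -1), Add(121, Y)))
Mul(Function('z')(Pow(Add(2070, 1852), -1)), Pow(Function('B')(-74), -1)) = Mul(Mul(Pow(Add(-1367, Pow(Add(2070, 1852), -1)), -1), Add(121, Pow(Add(2070, 1852), -1))), Pow(-74, -1)) = Mul(Mul(Pow(Add(-1367, Pow(3922, -1)), -1), Add(121, Pow(3922, -1))), Rational(-1, 74)) = Mul(Mul(Pow(Add(-1367, Rational(1, 3922)), -1), Add(121, Rational(1, 3922))), Rational(-1, 74)) = Mul(Mul(Pow(Rational(-5361373, 3922), -1), Rational(474563, 3922)), Rational(-1, 74)) = Mul(Mul(Rational(-3922, 5361373), Rational(474563, 3922)), Rational(-1, 74)) = Mul(Rational(-474563, 5361373), Rational(-1, 74)) = Rational(474563, 396741602)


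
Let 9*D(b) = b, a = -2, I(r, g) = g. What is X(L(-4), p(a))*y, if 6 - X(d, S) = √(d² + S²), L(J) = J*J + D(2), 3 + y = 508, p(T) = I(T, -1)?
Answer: 3030 - 505*√21397/9 ≈ -5177.8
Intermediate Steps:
D(b) = b/9
p(T) = -1
y = 505 (y = -3 + 508 = 505)
L(J) = 2/9 + J² (L(J) = J*J + (⅑)*2 = J² + 2/9 = 2/9 + J²)
X(d, S) = 6 - √(S² + d²) (X(d, S) = 6 - √(d² + S²) = 6 - √(S² + d²))
X(L(-4), p(a))*y = (6 - √((-1)² + (2/9 + (-4)²)²))*505 = (6 - √(1 + (2/9 + 16)²))*505 = (6 - √(1 + (146/9)²))*505 = (6 - √(1 + 21316/81))*505 = (6 - √(21397/81))*505 = (6 - √21397/9)*505 = 3030 - 505*√21397/9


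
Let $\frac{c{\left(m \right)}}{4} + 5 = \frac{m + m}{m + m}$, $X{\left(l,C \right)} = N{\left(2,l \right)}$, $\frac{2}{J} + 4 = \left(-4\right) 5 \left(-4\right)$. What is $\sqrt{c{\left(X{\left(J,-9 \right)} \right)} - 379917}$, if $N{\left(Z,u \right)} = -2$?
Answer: $i \sqrt{379933} \approx 616.39 i$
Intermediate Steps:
$J = \frac{1}{38}$ ($J = \frac{2}{-4 + \left(-4\right) 5 \left(-4\right)} = \frac{2}{-4 - -80} = \frac{2}{-4 + 80} = \frac{2}{76} = 2 \cdot \frac{1}{76} = \frac{1}{38} \approx 0.026316$)
$X{\left(l,C \right)} = -2$
$c{\left(m \right)} = -16$ ($c{\left(m \right)} = -20 + 4 \frac{m + m}{m + m} = -20 + 4 \frac{2 m}{2 m} = -20 + 4 \cdot 2 m \frac{1}{2 m} = -20 + 4 \cdot 1 = -20 + 4 = -16$)
$\sqrt{c{\left(X{\left(J,-9 \right)} \right)} - 379917} = \sqrt{-16 - 379917} = \sqrt{-379933} = i \sqrt{379933}$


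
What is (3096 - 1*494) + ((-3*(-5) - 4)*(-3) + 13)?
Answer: 2582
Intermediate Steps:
(3096 - 1*494) + ((-3*(-5) - 4)*(-3) + 13) = (3096 - 494) + ((15 - 4)*(-3) + 13) = 2602 + (11*(-3) + 13) = 2602 + (-33 + 13) = 2602 - 20 = 2582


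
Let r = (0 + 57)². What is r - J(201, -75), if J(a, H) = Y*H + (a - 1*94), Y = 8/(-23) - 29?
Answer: 21641/23 ≈ 940.91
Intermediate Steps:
Y = -675/23 (Y = 8*(-1/23) - 29 = -8/23 - 29 = -675/23 ≈ -29.348)
J(a, H) = -94 + a - 675*H/23 (J(a, H) = -675*H/23 + (a - 1*94) = -675*H/23 + (a - 94) = -675*H/23 + (-94 + a) = -94 + a - 675*H/23)
r = 3249 (r = 57² = 3249)
r - J(201, -75) = 3249 - (-94 + 201 - 675/23*(-75)) = 3249 - (-94 + 201 + 50625/23) = 3249 - 1*53086/23 = 3249 - 53086/23 = 21641/23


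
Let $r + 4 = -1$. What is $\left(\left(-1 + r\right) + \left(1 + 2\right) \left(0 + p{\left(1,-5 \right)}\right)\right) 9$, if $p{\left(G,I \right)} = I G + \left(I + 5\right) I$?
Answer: $-189$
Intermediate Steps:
$r = -5$ ($r = -4 - 1 = -5$)
$p{\left(G,I \right)} = G I + I \left(5 + I\right)$ ($p{\left(G,I \right)} = G I + \left(5 + I\right) I = G I + I \left(5 + I\right)$)
$\left(\left(-1 + r\right) + \left(1 + 2\right) \left(0 + p{\left(1,-5 \right)}\right)\right) 9 = \left(\left(-1 - 5\right) + \left(1 + 2\right) \left(0 - 5 \left(5 + 1 - 5\right)\right)\right) 9 = \left(-6 + 3 \left(0 - 5\right)\right) 9 = \left(-6 + 3 \left(-5\right)\right) 9 = \left(-6 - 15\right) 9 = \left(-21\right) 9 = -189$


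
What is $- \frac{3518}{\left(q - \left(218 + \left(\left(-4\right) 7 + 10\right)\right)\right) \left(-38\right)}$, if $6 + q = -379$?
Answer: $- \frac{1759}{11115} \approx -0.15825$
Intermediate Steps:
$q = -385$ ($q = -6 - 379 = -385$)
$- \frac{3518}{\left(q - \left(218 + \left(\left(-4\right) 7 + 10\right)\right)\right) \left(-38\right)} = - \frac{3518}{\left(-385 - \left(218 + \left(\left(-4\right) 7 + 10\right)\right)\right) \left(-38\right)} = - \frac{3518}{\left(-385 - \left(218 + \left(-28 + 10\right)\right)\right) \left(-38\right)} = - \frac{3518}{\left(-385 - \left(218 - 18\right)\right) \left(-38\right)} = - \frac{3518}{\left(-385 - 200\right) \left(-38\right)} = - \frac{3518}{\left(-585\right) \left(-38\right)} = - \frac{3518}{22230} = \left(-3518\right) \frac{1}{22230} = - \frac{1759}{11115}$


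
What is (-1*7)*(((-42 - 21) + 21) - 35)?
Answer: 539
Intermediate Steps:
(-1*7)*(((-42 - 21) + 21) - 35) = -7*((-63 + 21) - 35) = -7*(-42 - 35) = -7*(-77) = 539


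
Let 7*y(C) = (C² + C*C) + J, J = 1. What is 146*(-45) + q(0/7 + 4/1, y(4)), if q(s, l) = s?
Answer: -6566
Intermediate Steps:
y(C) = ⅐ + 2*C²/7 (y(C) = ((C² + C*C) + 1)/7 = ((C² + C²) + 1)/7 = (2*C² + 1)/7 = (1 + 2*C²)/7 = ⅐ + 2*C²/7)
146*(-45) + q(0/7 + 4/1, y(4)) = 146*(-45) + (0/7 + 4/1) = -6570 + (0*(⅐) + 4*1) = -6570 + (0 + 4) = -6570 + 4 = -6566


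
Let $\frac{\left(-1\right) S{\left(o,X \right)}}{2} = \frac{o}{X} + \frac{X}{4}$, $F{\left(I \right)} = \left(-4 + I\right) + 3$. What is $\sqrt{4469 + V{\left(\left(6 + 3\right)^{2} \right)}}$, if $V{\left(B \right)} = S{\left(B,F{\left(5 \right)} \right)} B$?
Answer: $\frac{\sqrt{4106}}{2} \approx 32.039$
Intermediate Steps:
$F{\left(I \right)} = -1 + I$
$S{\left(o,X \right)} = - \frac{X}{2} - \frac{2 o}{X}$ ($S{\left(o,X \right)} = - 2 \left(\frac{o}{X} + \frac{X}{4}\right) = - 2 \left(\frac{X}{4} + \frac{o}{X}\right) = - \frac{X}{2} - \frac{2 o}{X}$)
$V{\left(B \right)} = B \left(-2 - \frac{B}{2}\right)$ ($V{\left(B \right)} = \left(- \frac{-1 + 5}{2} - \frac{2 B}{-1 + 5}\right) B = \left(\left(- \frac{1}{2}\right) 4 - \frac{2 B}{4}\right) B = \left(-2 - 2 B \frac{1}{4}\right) B = \left(-2 - \frac{B}{2}\right) B = B \left(-2 - \frac{B}{2}\right)$)
$\sqrt{4469 + V{\left(\left(6 + 3\right)^{2} \right)}} = \sqrt{4469 - \frac{\left(6 + 3\right)^{2} \left(4 + \left(6 + 3\right)^{2}\right)}{2}} = \sqrt{4469 - \frac{9^{2} \left(4 + 9^{2}\right)}{2}} = \sqrt{4469 - \frac{81 \left(4 + 81\right)}{2}} = \sqrt{4469 - \frac{81}{2} \cdot 85} = \sqrt{4469 - \frac{6885}{2}} = \sqrt{\frac{2053}{2}} = \frac{\sqrt{4106}}{2}$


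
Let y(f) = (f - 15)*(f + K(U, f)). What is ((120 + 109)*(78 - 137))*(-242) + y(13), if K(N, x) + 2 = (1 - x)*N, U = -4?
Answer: 3269544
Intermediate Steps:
K(N, x) = -2 + N*(1 - x) (K(N, x) = -2 + (1 - x)*N = -2 + N*(1 - x))
y(f) = (-15 + f)*(-6 + 5*f) (y(f) = (f - 15)*(f + (-2 - 4 - 1*(-4)*f)) = (-15 + f)*(f + (-2 - 4 + 4*f)) = (-15 + f)*(f + (-6 + 4*f)) = (-15 + f)*(-6 + 5*f))
((120 + 109)*(78 - 137))*(-242) + y(13) = ((120 + 109)*(78 - 137))*(-242) + (90 - 81*13 + 5*13²) = (229*(-59))*(-242) + (90 - 1053 + 5*169) = -13511*(-242) + (90 - 1053 + 845) = 3269662 - 118 = 3269544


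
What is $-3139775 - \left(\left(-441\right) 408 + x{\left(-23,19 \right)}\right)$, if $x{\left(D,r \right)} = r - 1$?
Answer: $-2959865$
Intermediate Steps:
$x{\left(D,r \right)} = -1 + r$ ($x{\left(D,r \right)} = r - 1 = -1 + r$)
$-3139775 - \left(\left(-441\right) 408 + x{\left(-23,19 \right)}\right) = -3139775 - \left(\left(-441\right) 408 + \left(-1 + 19\right)\right) = -3139775 - \left(-179928 + 18\right) = -3139775 - -179910 = -3139775 + 179910 = -2959865$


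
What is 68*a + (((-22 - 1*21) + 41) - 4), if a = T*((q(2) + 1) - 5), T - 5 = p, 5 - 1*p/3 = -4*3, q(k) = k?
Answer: -7622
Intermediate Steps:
p = 51 (p = 15 - (-12)*3 = 15 - 3*(-12) = 15 + 36 = 51)
T = 56 (T = 5 + 51 = 56)
a = -112 (a = 56*((2 + 1) - 5) = 56*(3 - 5) = 56*(-2) = -112)
68*a + (((-22 - 1*21) + 41) - 4) = 68*(-112) + (((-22 - 1*21) + 41) - 4) = -7616 + (((-22 - 21) + 41) - 4) = -7616 + ((-43 + 41) - 4) = -7616 + (-2 - 4) = -7616 - 6 = -7622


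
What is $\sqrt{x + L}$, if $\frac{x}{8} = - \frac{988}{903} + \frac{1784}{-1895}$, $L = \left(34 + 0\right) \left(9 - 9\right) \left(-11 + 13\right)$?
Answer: $\frac{4 i \sqrt{2980210063110}}{1711185} \approx 4.0354 i$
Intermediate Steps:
$L = 0$ ($L = 34 \cdot 0 \cdot 2 = 34 \cdot 0 = 0$)
$x = - \frac{27865696}{1711185}$ ($x = 8 \left(- \frac{988}{903} + \frac{1784}{-1895}\right) = 8 \left(\left(-988\right) \frac{1}{903} + 1784 \left(- \frac{1}{1895}\right)\right) = 8 \left(- \frac{988}{903} - \frac{1784}{1895}\right) = 8 \left(- \frac{3483212}{1711185}\right) = - \frac{27865696}{1711185} \approx -16.284$)
$\sqrt{x + L} = \sqrt{- \frac{27865696}{1711185} + 0} = \sqrt{- \frac{27865696}{1711185}} = \frac{4 i \sqrt{2980210063110}}{1711185}$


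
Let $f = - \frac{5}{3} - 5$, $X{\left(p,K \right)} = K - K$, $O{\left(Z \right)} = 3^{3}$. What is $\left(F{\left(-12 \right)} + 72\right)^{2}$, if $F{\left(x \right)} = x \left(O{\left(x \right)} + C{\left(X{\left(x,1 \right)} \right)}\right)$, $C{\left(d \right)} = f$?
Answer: $29584$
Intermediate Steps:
$O{\left(Z \right)} = 27$
$X{\left(p,K \right)} = 0$
$f = - \frac{20}{3}$ ($f = \left(-5\right) \frac{1}{3} - 5 = - \frac{5}{3} - 5 = - \frac{20}{3} \approx -6.6667$)
$C{\left(d \right)} = - \frac{20}{3}$
$F{\left(x \right)} = \frac{61 x}{3}$ ($F{\left(x \right)} = x \left(27 - \frac{20}{3}\right) = x \frac{61}{3} = \frac{61 x}{3}$)
$\left(F{\left(-12 \right)} + 72\right)^{2} = \left(\frac{61}{3} \left(-12\right) + 72\right)^{2} = \left(-244 + 72\right)^{2} = \left(-172\right)^{2} = 29584$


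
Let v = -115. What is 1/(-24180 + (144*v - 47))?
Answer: -1/40787 ≈ -2.4518e-5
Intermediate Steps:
1/(-24180 + (144*v - 47)) = 1/(-24180 + (144*(-115) - 47)) = 1/(-24180 + (-16560 - 47)) = 1/(-24180 - 16607) = 1/(-40787) = -1/40787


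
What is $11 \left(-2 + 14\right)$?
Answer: $132$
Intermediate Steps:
$11 \left(-2 + 14\right) = 11 \cdot 12 = 132$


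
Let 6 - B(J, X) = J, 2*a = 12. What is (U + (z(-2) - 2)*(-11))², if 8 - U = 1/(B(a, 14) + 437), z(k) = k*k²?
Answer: 2658949225/190969 ≈ 13923.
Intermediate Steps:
a = 6 (a = (½)*12 = 6)
B(J, X) = 6 - J
z(k) = k³
U = 3495/437 (U = 8 - 1/((6 - 1*6) + 437) = 8 - 1/((6 - 6) + 437) = 8 - 1/(0 + 437) = 8 - 1/437 = 3495/437 ≈ 7.9977)
(U + (z(-2) - 2)*(-11))² = (3495/437 + ((-2)³ - 2)*(-11))² = (3495/437 + (-8 - 2)*(-11))² = (3495/437 - 10*(-11))² = (3495/437 + 110)² = (51565/437)² = 2658949225/190969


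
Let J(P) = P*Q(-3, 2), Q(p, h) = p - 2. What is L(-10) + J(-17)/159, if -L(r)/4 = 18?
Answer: -11363/159 ≈ -71.465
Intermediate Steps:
Q(p, h) = -2 + p
L(r) = -72 (L(r) = -4*18 = -72)
J(P) = -5*P (J(P) = P*(-2 - 3) = P*(-5) = -5*P)
L(-10) + J(-17)/159 = -72 + (-5*(-17))/159 = -72 + (1/159)*85 = -72 + 85/159 = -11363/159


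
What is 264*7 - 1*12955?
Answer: -11107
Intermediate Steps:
264*7 - 1*12955 = 1848 - 12955 = -11107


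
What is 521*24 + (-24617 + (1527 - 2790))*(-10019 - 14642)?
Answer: 638239184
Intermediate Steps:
521*24 + (-24617 + (1527 - 2790))*(-10019 - 14642) = 12504 + (-24617 - 1263)*(-24661) = 12504 - 25880*(-24661) = 12504 + 638226680 = 638239184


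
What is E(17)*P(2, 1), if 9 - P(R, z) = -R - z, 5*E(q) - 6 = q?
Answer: 276/5 ≈ 55.200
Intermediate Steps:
E(q) = 6/5 + q/5
P(R, z) = 9 + R + z (P(R, z) = 9 - (-R - z) = 9 + (R + z) = 9 + R + z)
E(17)*P(2, 1) = (6/5 + (⅕)*17)*(9 + 2 + 1) = (6/5 + 17/5)*12 = (23/5)*12 = 276/5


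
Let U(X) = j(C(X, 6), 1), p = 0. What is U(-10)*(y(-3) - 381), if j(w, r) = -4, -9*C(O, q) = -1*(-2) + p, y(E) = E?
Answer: 1536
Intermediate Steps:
C(O, q) = -2/9 (C(O, q) = -(-1*(-2) + 0)/9 = -(2 + 0)/9 = -⅑*2 = -2/9)
U(X) = -4
U(-10)*(y(-3) - 381) = -4*(-3 - 381) = -4*(-384) = 1536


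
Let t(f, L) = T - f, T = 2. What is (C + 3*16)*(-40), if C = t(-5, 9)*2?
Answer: -2480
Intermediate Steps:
t(f, L) = 2 - f
C = 14 (C = (2 - 1*(-5))*2 = (2 + 5)*2 = 7*2 = 14)
(C + 3*16)*(-40) = (14 + 3*16)*(-40) = (14 + 48)*(-40) = 62*(-40) = -2480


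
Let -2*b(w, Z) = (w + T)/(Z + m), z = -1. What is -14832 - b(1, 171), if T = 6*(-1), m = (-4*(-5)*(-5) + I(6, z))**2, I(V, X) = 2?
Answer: -57993121/3910 ≈ -14832.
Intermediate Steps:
m = 9604 (m = (-4*(-5)*(-5) + 2)**2 = (20*(-5) + 2)**2 = (-100 + 2)**2 = (-98)**2 = 9604)
T = -6
b(w, Z) = -(-6 + w)/(2*(9604 + Z)) (b(w, Z) = -(w - 6)/(2*(Z + 9604)) = -(-6 + w)/(2*(9604 + Z)))
-14832 - b(1, 171) = -14832 - (6 - 1*1)/(2*(9604 + 171)) = -14832 - (6 - 1)/(2*9775) = -14832 - 5/(2*9775) = -14832 - 1*1/3910 = -14832 - 1/3910 = -57993121/3910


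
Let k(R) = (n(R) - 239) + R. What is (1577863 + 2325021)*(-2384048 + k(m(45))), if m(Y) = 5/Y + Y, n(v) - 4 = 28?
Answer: -83747651651876/9 ≈ -9.3053e+12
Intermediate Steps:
n(v) = 32 (n(v) = 4 + 28 = 32)
m(Y) = Y + 5/Y
k(R) = -207 + R (k(R) = (32 - 239) + R = -207 + R)
(1577863 + 2325021)*(-2384048 + k(m(45))) = (1577863 + 2325021)*(-2384048 + (-207 + (45 + 5/45))) = 3902884*(-2384048 + (-207 + (45 + 5*(1/45)))) = 3902884*(-2384048 + (-207 + (45 + ⅑))) = 3902884*(-2384048 + (-207 + 406/9)) = 3902884*(-2384048 - 1457/9) = 3902884*(-21457889/9) = -83747651651876/9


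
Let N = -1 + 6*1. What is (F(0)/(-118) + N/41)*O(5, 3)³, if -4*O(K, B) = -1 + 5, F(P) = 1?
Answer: -549/4838 ≈ -0.11348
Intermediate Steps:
O(K, B) = -1 (O(K, B) = -(-1 + 5)/4 = -¼*4 = -1)
N = 5 (N = -1 + 6 = 5)
(F(0)/(-118) + N/41)*O(5, 3)³ = (1/(-118) + 5/41)*(-1)³ = (1*(-1/118) + 5*(1/41))*(-1) = (-1/118 + 5/41)*(-1) = (549/4838)*(-1) = -549/4838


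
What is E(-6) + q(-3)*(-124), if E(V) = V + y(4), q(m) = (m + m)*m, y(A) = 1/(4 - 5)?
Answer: -2239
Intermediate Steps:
y(A) = -1 (y(A) = 1/(-1) = -1)
q(m) = 2*m² (q(m) = (2*m)*m = 2*m²)
E(V) = -1 + V (E(V) = V - 1 = -1 + V)
E(-6) + q(-3)*(-124) = (-1 - 6) + (2*(-3)²)*(-124) = -7 + (2*9)*(-124) = -7 + 18*(-124) = -7 - 2232 = -2239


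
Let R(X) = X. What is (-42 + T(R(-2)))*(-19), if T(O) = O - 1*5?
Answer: 931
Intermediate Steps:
T(O) = -5 + O (T(O) = O - 5 = -5 + O)
(-42 + T(R(-2)))*(-19) = (-42 + (-5 - 2))*(-19) = (-42 - 7)*(-19) = -49*(-19) = 931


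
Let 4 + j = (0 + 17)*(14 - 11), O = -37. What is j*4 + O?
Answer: 151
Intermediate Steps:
j = 47 (j = -4 + (0 + 17)*(14 - 11) = -4 + 17*3 = -4 + 51 = 47)
j*4 + O = 47*4 - 37 = 188 - 37 = 151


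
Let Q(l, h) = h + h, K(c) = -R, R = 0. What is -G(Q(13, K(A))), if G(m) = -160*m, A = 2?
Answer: 0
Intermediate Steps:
K(c) = 0 (K(c) = -1*0 = 0)
Q(l, h) = 2*h
-G(Q(13, K(A))) = -(-160)*2*0 = -(-160)*0 = -1*0 = 0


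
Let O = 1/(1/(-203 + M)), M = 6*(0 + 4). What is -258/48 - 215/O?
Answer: -5977/1432 ≈ -4.1739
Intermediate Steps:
M = 24 (M = 6*4 = 24)
O = -179 (O = 1/(1/(-203 + 24)) = 1/(1/(-179)) = 1/(-1/179) = -179)
-258/48 - 215/O = -258/48 - 215/(-179) = -258*1/48 - 215*(-1/179) = -43/8 + 215/179 = -5977/1432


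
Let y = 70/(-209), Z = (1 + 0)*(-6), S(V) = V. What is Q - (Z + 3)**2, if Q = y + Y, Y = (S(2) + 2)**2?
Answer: 1393/209 ≈ 6.6651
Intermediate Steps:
Z = -6 (Z = 1*(-6) = -6)
y = -70/209 (y = 70*(-1/209) = -70/209 ≈ -0.33493)
Y = 16 (Y = (2 + 2)**2 = 4**2 = 16)
Q = 3274/209 (Q = -70/209 + 16 = 3274/209 ≈ 15.665)
Q - (Z + 3)**2 = 3274/209 - (-6 + 3)**2 = 3274/209 - 1*(-3)**2 = 3274/209 - 1*9 = 3274/209 - 9 = 1393/209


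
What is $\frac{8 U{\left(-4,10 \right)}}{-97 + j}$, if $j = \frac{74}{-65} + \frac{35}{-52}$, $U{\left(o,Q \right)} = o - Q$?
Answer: $\frac{29120}{25691} \approx 1.1335$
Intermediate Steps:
$j = - \frac{471}{260}$ ($j = 74 \left(- \frac{1}{65}\right) + 35 \left(- \frac{1}{52}\right) = - \frac{74}{65} - \frac{35}{52} = - \frac{471}{260} \approx -1.8115$)
$\frac{8 U{\left(-4,10 \right)}}{-97 + j} = \frac{8 \left(-4 - 10\right)}{-97 - \frac{471}{260}} = \frac{8 \left(-4 - 10\right)}{- \frac{25691}{260}} = 8 \left(-14\right) \left(- \frac{260}{25691}\right) = \left(-112\right) \left(- \frac{260}{25691}\right) = \frac{29120}{25691}$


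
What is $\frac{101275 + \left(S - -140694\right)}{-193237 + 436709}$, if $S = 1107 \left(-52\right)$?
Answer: $\frac{184405}{243472} \approx 0.7574$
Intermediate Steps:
$S = -57564$
$\frac{101275 + \left(S - -140694\right)}{-193237 + 436709} = \frac{101275 - -83130}{-193237 + 436709} = \frac{101275 + \left(-57564 + 140694\right)}{243472} = \left(101275 + 83130\right) \frac{1}{243472} = 184405 \cdot \frac{1}{243472} = \frac{184405}{243472}$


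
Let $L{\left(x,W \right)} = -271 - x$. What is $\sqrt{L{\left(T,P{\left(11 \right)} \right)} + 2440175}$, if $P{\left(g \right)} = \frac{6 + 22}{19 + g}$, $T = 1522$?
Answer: $\sqrt{2438382} \approx 1561.5$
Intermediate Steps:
$P{\left(g \right)} = \frac{28}{19 + g}$
$\sqrt{L{\left(T,P{\left(11 \right)} \right)} + 2440175} = \sqrt{\left(-271 - 1522\right) + 2440175} = \sqrt{-1793 + 2440175} = \sqrt{2438382}$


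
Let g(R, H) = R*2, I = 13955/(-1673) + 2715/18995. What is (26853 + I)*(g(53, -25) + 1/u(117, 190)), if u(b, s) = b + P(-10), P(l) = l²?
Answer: 3924731156766575/1379192759 ≈ 2.8457e+6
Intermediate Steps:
u(b, s) = 100 + b (u(b, s) = b + (-10)² = b + 100 = 100 + b)
I = -52106606/6355727 (I = 13955*(-1/1673) + 2715*(1/18995) = -13955/1673 + 543/3799 = -52106606/6355727 ≈ -8.1984)
g(R, H) = 2*R
(26853 + I)*(g(53, -25) + 1/u(117, 190)) = (26853 - 52106606/6355727)*(2*53 + 1/(100 + 117)) = 170618230525*(106 + 1/217)/6355727 = (170618230525/6355727)*(23003/217) = 3924731156766575/1379192759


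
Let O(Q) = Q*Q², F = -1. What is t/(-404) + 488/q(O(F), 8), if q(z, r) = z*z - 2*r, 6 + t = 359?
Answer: -202447/6060 ≈ -33.407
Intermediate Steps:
t = 353 (t = -6 + 359 = 353)
O(Q) = Q³
q(z, r) = z² - 2*r
t/(-404) + 488/q(O(F), 8) = 353/(-404) + 488/(((-1)³)² - 2*8) = 353*(-1/404) + 488/((-1)² - 16) = -353/404 + 488/(1 - 16) = -353/404 + 488/(-15) = -353/404 + 488*(-1/15) = -353/404 - 488/15 = -202447/6060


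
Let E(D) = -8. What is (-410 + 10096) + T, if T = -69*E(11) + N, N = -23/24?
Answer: 245689/24 ≈ 10237.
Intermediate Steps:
N = -23/24 (N = -23*1/24 = -23/24 ≈ -0.95833)
T = 13225/24 (T = -69*(-8) - 23/24 = 552 - 23/24 = 13225/24 ≈ 551.04)
(-410 + 10096) + T = (-410 + 10096) + 13225/24 = 9686 + 13225/24 = 245689/24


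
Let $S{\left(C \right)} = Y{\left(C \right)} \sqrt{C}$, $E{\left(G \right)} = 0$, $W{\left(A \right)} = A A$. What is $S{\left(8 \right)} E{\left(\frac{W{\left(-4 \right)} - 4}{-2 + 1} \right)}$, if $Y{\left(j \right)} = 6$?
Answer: $0$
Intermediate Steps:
$W{\left(A \right)} = A^{2}$
$S{\left(C \right)} = 6 \sqrt{C}$
$S{\left(8 \right)} E{\left(\frac{W{\left(-4 \right)} - 4}{-2 + 1} \right)} = 6 \sqrt{8} \cdot 0 = 6 \cdot 2 \sqrt{2} \cdot 0 = 12 \sqrt{2} \cdot 0 = 0$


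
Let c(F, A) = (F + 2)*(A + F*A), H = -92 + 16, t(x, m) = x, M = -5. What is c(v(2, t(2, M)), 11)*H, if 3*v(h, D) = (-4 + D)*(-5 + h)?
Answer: -10032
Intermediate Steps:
H = -76
v(h, D) = (-5 + h)*(-4 + D)/3 (v(h, D) = ((-4 + D)*(-5 + h))/3 = ((-5 + h)*(-4 + D))/3 = (-5 + h)*(-4 + D)/3)
c(F, A) = (2 + F)*(A + A*F)
c(v(2, t(2, M)), 11)*H = (11*(2 + (20/3 - 5/3*2 - 4/3*2 + (⅓)*2*2)² + 3*(20/3 - 5/3*2 - 4/3*2 + (⅓)*2*2)))*(-76) = (11*(2 + (20/3 - 10/3 - 8/3 + 4/3)² + 3*(20/3 - 10/3 - 8/3 + 4/3)))*(-76) = (11*(2 + 2² + 3*2))*(-76) = (11*(2 + 4 + 6))*(-76) = (11*12)*(-76) = 132*(-76) = -10032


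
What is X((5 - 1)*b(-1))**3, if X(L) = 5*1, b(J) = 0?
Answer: 125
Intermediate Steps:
X(L) = 5
X((5 - 1)*b(-1))**3 = 5**3 = 125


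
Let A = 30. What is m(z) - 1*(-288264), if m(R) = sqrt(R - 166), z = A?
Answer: 288264 + 2*I*sqrt(34) ≈ 2.8826e+5 + 11.662*I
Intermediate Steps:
z = 30
m(R) = sqrt(-166 + R)
m(z) - 1*(-288264) = sqrt(-166 + 30) - 1*(-288264) = sqrt(-136) + 288264 = 2*I*sqrt(34) + 288264 = 288264 + 2*I*sqrt(34)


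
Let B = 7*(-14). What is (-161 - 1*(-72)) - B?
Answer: 9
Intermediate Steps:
B = -98
(-161 - 1*(-72)) - B = (-161 - 1*(-72)) - 1*(-98) = (-161 + 72) + 98 = -89 + 98 = 9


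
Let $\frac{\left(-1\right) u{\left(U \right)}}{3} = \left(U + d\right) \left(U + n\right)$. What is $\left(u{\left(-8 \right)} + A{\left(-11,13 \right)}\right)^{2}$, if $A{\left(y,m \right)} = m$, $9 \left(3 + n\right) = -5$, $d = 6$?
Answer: $\frac{28561}{9} \approx 3173.4$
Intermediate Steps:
$n = - \frac{32}{9}$ ($n = -3 + \frac{1}{9} \left(-5\right) = -3 - \frac{5}{9} = - \frac{32}{9} \approx -3.5556$)
$u{\left(U \right)} = - 3 \left(6 + U\right) \left(- \frac{32}{9} + U\right)$ ($u{\left(U \right)} = - 3 \left(U + 6\right) \left(U - \frac{32}{9}\right) = - 3 \left(6 + U\right) \left(- \frac{32}{9} + U\right)$)
$\left(u{\left(-8 \right)} + A{\left(-11,13 \right)}\right)^{2} = \left(\left(64 - 3 \left(-8\right)^{2} - - \frac{176}{3}\right) + 13\right)^{2} = \left(\left(64 - 192 + \frac{176}{3}\right) + 13\right)^{2} = \left(- \frac{208}{3} + 13\right)^{2} = \left(- \frac{169}{3}\right)^{2} = \frac{28561}{9}$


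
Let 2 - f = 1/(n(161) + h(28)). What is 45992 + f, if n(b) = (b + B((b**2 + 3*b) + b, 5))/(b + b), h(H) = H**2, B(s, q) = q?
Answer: 5809363997/126307 ≈ 45994.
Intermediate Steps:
n(b) = (5 + b)/(2*b) (n(b) = (b + 5)/(b + b) = (5 + b)/((2*b)) = (5 + b)*(1/(2*b)) = (5 + b)/(2*b))
f = 252453/126307 (f = 2 - 1/((1/2)*(5 + 161)/161 + 28**2) = 2 - 1/((1/2)*(1/161)*166 + 784) = 2 - 1/(83/161 + 784) = 2 - 1/126307/161 = 2 - 1*161/126307 = 2 - 161/126307 = 252453/126307 ≈ 1.9987)
45992 + f = 45992 + 252453/126307 = 5809363997/126307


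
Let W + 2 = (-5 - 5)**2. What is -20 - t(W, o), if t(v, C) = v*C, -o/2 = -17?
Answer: -3352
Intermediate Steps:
o = 34 (o = -2*(-17) = 34)
W = 98 (W = -2 + (-5 - 5)**2 = -2 + (-10)**2 = -2 + 100 = 98)
t(v, C) = C*v
-20 - t(W, o) = -20 - 34*98 = -20 - 1*3332 = -20 - 3332 = -3352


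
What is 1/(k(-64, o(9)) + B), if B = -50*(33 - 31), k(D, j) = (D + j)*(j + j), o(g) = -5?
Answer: 1/590 ≈ 0.0016949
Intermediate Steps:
k(D, j) = 2*j*(D + j) (k(D, j) = (D + j)*(2*j) = 2*j*(D + j))
B = -100 (B = -50*2 = -100)
1/(k(-64, o(9)) + B) = 1/(2*(-5)*(-64 - 5) - 100) = 1/(2*(-5)*(-69) - 100) = 1/(690 - 100) = 1/590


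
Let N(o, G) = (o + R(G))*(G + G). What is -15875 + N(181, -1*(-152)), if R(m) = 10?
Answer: 42189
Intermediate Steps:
N(o, G) = 2*G*(10 + o) (N(o, G) = (o + 10)*(G + G) = (10 + o)*(2*G) = 2*G*(10 + o))
-15875 + N(181, -1*(-152)) = -15875 + 2*(-1*(-152))*(10 + 181) = -15875 + 2*152*191 = -15875 + 58064 = 42189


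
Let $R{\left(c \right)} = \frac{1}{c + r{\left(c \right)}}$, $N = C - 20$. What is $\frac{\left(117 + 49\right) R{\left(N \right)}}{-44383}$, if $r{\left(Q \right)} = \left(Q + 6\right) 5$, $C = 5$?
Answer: $\frac{83}{1331490} \approx 6.2336 \cdot 10^{-5}$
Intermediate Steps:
$r{\left(Q \right)} = 30 + 5 Q$ ($r{\left(Q \right)} = \left(6 + Q\right) 5 = 30 + 5 Q$)
$N = -15$ ($N = 5 - 20 = -15$)
$R{\left(c \right)} = \frac{1}{30 + 6 c}$ ($R{\left(c \right)} = \frac{1}{c + \left(30 + 5 c\right)} = \frac{1}{30 + 6 c}$)
$\frac{\left(117 + 49\right) R{\left(N \right)}}{-44383} = \frac{\left(117 + 49\right) \frac{1}{6 \left(5 - 15\right)}}{-44383} = 166 \frac{1}{6 \left(-10\right)} \left(- \frac{1}{44383}\right) = 166 \cdot \frac{1}{6} \left(- \frac{1}{10}\right) \left(- \frac{1}{44383}\right) = 166 \left(- \frac{1}{60}\right) \left(- \frac{1}{44383}\right) = \left(- \frac{83}{30}\right) \left(- \frac{1}{44383}\right) = \frac{83}{1331490}$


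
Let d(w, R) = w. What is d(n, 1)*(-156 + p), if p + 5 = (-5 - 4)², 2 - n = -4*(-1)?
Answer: 160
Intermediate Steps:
n = -2 (n = 2 - (-4)*(-1) = 2 - 1*4 = 2 - 4 = -2)
p = 76 (p = -5 + (-5 - 4)² = -5 + (-9)² = -5 + 81 = 76)
d(n, 1)*(-156 + p) = -2*(-156 + 76) = -2*(-80) = 160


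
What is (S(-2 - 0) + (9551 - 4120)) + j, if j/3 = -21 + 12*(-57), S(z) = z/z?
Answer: 3317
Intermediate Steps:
S(z) = 1
j = -2115 (j = 3*(-21 + 12*(-57)) = 3*(-21 - 684) = 3*(-705) = -2115)
(S(-2 - 0) + (9551 - 4120)) + j = (1 + (9551 - 4120)) - 2115 = (1 + 5431) - 2115 = 5432 - 2115 = 3317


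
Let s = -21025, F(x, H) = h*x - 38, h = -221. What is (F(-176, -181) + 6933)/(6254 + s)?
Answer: -45791/14771 ≈ -3.1001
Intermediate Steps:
F(x, H) = -38 - 221*x (F(x, H) = -221*x - 38 = -38 - 221*x)
(F(-176, -181) + 6933)/(6254 + s) = ((-38 - 221*(-176)) + 6933)/(6254 - 21025) = ((-38 + 38896) + 6933)/(-14771) = (38858 + 6933)*(-1/14771) = 45791*(-1/14771) = -45791/14771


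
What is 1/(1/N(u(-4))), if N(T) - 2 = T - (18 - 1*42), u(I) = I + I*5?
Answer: 2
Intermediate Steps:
u(I) = 6*I (u(I) = I + 5*I = 6*I)
N(T) = 26 + T (N(T) = 2 + (T - (18 - 1*42)) = 2 + (T - (18 - 42)) = 2 + (T - 1*(-24)) = 2 + (T + 24) = 2 + (24 + T) = 26 + T)
1/(1/N(u(-4))) = 1/(1/(26 + 6*(-4))) = 1/(1/(26 - 24)) = 1/(1/2) = 1/(½) = 2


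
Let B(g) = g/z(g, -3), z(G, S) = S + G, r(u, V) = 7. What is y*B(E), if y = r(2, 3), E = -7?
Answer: 49/10 ≈ 4.9000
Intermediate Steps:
z(G, S) = G + S
y = 7
B(g) = g/(-3 + g) (B(g) = g/(g - 3) = g/(-3 + g))
y*B(E) = 7*(-7/(-3 - 7)) = 7*(-7/(-10)) = 7*(-7*(-⅒)) = 7*(7/10) = 49/10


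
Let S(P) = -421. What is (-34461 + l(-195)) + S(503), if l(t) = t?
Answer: -35077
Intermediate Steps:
(-34461 + l(-195)) + S(503) = (-34461 - 195) - 421 = -34656 - 421 = -35077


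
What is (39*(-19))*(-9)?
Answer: 6669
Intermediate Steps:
(39*(-19))*(-9) = -741*(-9) = 6669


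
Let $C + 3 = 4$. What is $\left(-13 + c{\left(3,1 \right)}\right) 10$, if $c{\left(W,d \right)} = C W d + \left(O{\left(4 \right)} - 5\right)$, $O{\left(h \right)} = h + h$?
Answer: $-70$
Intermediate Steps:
$C = 1$ ($C = -3 + 4 = 1$)
$O{\left(h \right)} = 2 h$
$c{\left(W,d \right)} = 3 + W d$ ($c{\left(W,d \right)} = 1 W d + \left(2 \cdot 4 - 5\right) = W d + \left(8 - 5\right) = W d + 3 = 3 + W d$)
$\left(-13 + c{\left(3,1 \right)}\right) 10 = \left(-13 + \left(3 + 3 \cdot 1\right)\right) 10 = \left(-13 + \left(3 + 3\right)\right) 10 = \left(-13 + 6\right) 10 = \left(-7\right) 10 = -70$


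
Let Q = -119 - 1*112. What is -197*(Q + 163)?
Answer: 13396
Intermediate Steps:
Q = -231 (Q = -119 - 112 = -231)
-197*(Q + 163) = -197*(-231 + 163) = -197*(-68) = 13396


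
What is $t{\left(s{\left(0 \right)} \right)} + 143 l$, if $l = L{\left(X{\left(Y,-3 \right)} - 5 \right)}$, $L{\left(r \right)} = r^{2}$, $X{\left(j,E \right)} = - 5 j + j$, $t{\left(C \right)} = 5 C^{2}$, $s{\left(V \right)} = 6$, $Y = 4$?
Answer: $63243$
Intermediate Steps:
$X{\left(j,E \right)} = - 4 j$
$l = 441$ ($l = \left(\left(-4\right) 4 - 5\right)^{2} = \left(-16 - 5\right)^{2} = \left(-21\right)^{2} = 441$)
$t{\left(s{\left(0 \right)} \right)} + 143 l = 5 \cdot 6^{2} + 143 \cdot 441 = 5 \cdot 36 + 63063 = 180 + 63063 = 63243$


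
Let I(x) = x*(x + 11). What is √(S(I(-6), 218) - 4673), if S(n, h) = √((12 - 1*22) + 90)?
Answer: √(-4673 + 4*√5) ≈ 68.294*I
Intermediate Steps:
I(x) = x*(11 + x)
S(n, h) = 4*√5 (S(n, h) = √((12 - 22) + 90) = √(-10 + 90) = √80 = 4*√5)
√(S(I(-6), 218) - 4673) = √(4*√5 - 4673) = √(-4673 + 4*√5)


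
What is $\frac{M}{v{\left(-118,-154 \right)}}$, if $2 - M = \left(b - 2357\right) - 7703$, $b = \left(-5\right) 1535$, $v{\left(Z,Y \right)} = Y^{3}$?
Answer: $- \frac{17737}{3652264} \approx -0.0048564$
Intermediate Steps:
$b = -7675$
$M = 17737$ ($M = 2 - \left(\left(-7675 - 2357\right) - 7703\right) = 2 - \left(-10032 - 7703\right) = 2 - -17735 = 2 + 17735 = 17737$)
$\frac{M}{v{\left(-118,-154 \right)}} = \frac{17737}{\left(-154\right)^{3}} = \frac{17737}{-3652264} = 17737 \left(- \frac{1}{3652264}\right) = - \frac{17737}{3652264}$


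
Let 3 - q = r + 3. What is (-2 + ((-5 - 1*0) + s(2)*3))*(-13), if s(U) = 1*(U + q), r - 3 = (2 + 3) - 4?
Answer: 169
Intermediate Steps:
r = 4 (r = 3 + ((2 + 3) - 4) = 3 + (5 - 4) = 3 + 1 = 4)
q = -4 (q = 3 - (4 + 3) = 3 - 1*7 = 3 - 7 = -4)
s(U) = -4 + U (s(U) = 1*(U - 4) = 1*(-4 + U) = -4 + U)
(-2 + ((-5 - 1*0) + s(2)*3))*(-13) = (-2 + ((-5 - 1*0) + (-4 + 2)*3))*(-13) = (-2 + ((-5 + 0) - 2*3))*(-13) = (-2 + (-5 - 6))*(-13) = (-2 - 11)*(-13) = -13*(-13) = 169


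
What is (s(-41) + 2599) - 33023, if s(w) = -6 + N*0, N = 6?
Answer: -30430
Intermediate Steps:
s(w) = -6 (s(w) = -6 + 6*0 = -6 + 0 = -6)
(s(-41) + 2599) - 33023 = (-6 + 2599) - 33023 = 2593 - 33023 = -30430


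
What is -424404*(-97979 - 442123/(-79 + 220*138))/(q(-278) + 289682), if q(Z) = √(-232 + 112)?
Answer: 91202956352345481804/635262534532391 - 629676378596844*I*√30/635262534532391 ≈ 1.4357e+5 - 5.4291*I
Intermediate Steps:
q(Z) = 2*I*√30 (q(Z) = √(-120) = 2*I*√30)
-424404*(-97979 - 442123/(-79 + 220*138))/(q(-278) + 289682) = -424404*(-97979 - 442123/(-79 + 220*138))/(2*I*√30 + 289682) = -424404*(-97979 - 442123/(-79 + 30360))/(289682 + 2*I*√30) = -424404*(-97979 - 442123/30281)/(289682 + 2*I*√30) = -424404*(-2967344222/(30281*(289682 + 2*I*√30))) = -424404/(-4385930321/1483672111 - 30281*I*√30/1483672111)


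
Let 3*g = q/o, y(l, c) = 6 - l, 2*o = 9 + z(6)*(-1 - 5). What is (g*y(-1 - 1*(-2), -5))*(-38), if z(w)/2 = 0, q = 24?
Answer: -3040/9 ≈ -337.78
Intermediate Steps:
z(w) = 0 (z(w) = 2*0 = 0)
o = 9/2 (o = (9 + 0*(-1 - 5))/2 = (9 + 0*(-6))/2 = (9 + 0)/2 = (1/2)*9 = 9/2 ≈ 4.5000)
g = 16/9 (g = (24/(9/2))/3 = (24*(2/9))/3 = (1/3)*(16/3) = 16/9 ≈ 1.7778)
(g*y(-1 - 1*(-2), -5))*(-38) = (16*(6 - (-1 - 1*(-2)))/9)*(-38) = (16*(6 - (-1 + 2))/9)*(-38) = (16*(6 - 1*1)/9)*(-38) = (16*(6 - 1)/9)*(-38) = ((16/9)*5)*(-38) = (80/9)*(-38) = -3040/9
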